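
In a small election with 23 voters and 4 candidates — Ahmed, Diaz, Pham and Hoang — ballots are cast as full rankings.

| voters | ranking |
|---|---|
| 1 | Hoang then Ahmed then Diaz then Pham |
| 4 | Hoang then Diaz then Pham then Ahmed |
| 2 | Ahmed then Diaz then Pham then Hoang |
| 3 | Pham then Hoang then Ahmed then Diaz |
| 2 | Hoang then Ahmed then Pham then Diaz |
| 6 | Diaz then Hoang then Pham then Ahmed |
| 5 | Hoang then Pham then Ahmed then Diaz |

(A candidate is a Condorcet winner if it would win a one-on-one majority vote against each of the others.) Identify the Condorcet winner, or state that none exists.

Hoang

Check each pair by majority over 23 ballots:
Ahmed vs Diaz: Ahmed is ranked higher on 1+2+3+2+5 = 13 ballots, Diaz on 10. Ahmed wins 13–10.
Ahmed vs Pham: Ahmed preferred on 1+2+2 = 5 ballots; Pham wins 18–5.
Ahmed vs Hoang: Ahmed is ranked higher on 2 ballots, Hoang on 21. Hoang wins 21–2.
Diaz vs Pham: Diaz preferred on 1+4+2+6 = 13 ballots; Diaz wins 13–10.
Diaz vs Hoang: 8 to 15, Hoang.
Pham vs Hoang: Pham is ranked higher on 2+3 = 5 ballots, Hoang on 18. Hoang wins 18–5.
Hoang defeats every rival head-to-head and is the Condorcet winner.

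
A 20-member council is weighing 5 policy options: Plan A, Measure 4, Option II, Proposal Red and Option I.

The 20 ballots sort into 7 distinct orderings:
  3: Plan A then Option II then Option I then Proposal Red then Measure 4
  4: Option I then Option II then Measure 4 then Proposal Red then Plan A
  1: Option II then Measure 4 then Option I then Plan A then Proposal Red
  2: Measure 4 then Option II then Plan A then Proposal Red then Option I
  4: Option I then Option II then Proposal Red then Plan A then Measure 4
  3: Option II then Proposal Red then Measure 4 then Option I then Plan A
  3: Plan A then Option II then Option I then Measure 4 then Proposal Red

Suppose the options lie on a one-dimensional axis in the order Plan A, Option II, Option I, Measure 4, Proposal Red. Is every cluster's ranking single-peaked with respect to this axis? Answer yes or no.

Axis positions: Plan A=1, Option II=2, Option I=3, Measure 4=4, Proposal Red=5.
Cluster 1: ranking walks positions 1-2-3-5-4; Proposal Red is ranked above Measure 4 even though Measure 4 lies between Proposal Red and the peak Plan A on the axis — preferences dip and rise again. Not single-peaked.
Cluster 2 (peak Option I at position 3): ranking walks positions 3-2-4-5-1, expanding outward from the peak — single-peaked.
Cluster 3: ranking walks positions 2-4-3-1-5; Measure 4 is ranked above Option I even though Option I lies between Measure 4 and the peak Option II on the axis — preferences dip and rise again. Not single-peaked.
Cluster 4: ranking walks positions 4-2-1-5-3; Option II is ranked above Option I even though Option I lies between Option II and the peak Measure 4 on the axis — preferences dip and rise again. Not single-peaked.
Cluster 5: ranking walks positions 3-2-5-1-4; Proposal Red is ranked above Measure 4 even though Measure 4 lies between Proposal Red and the peak Option I on the axis — preferences dip and rise again. Not single-peaked.
Cluster 6: ranking walks positions 2-5-4-3-1; Proposal Red is ranked above Option I even though Option I lies between Proposal Red and the peak Option II on the axis — preferences dip and rise again. Not single-peaked.
Cluster 7 (peak Plan A at position 1): ranking walks positions 1-2-3-4-5, expanding outward from the peak — single-peaked.
Cluster 1 violates single-peakedness, so the profile is not single-peaked on this axis.

no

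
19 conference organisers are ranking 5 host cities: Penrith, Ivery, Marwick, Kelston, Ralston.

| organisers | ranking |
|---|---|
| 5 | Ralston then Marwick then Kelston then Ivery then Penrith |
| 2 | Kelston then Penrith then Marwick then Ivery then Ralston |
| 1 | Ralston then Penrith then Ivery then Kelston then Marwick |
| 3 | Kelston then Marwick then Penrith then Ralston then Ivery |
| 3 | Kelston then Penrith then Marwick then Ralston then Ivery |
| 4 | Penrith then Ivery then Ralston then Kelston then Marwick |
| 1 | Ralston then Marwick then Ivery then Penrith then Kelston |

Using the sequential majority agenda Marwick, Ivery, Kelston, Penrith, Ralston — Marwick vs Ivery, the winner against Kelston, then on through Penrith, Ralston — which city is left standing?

Ralston

Round 1: Marwick vs Ivery — 14–5, Marwick advances.
Round 2: Marwick vs Kelston — 6–13, Kelston advances.
Round 3: Kelston vs Penrith — 13–6, Kelston advances.
Round 4: Kelston vs Ralston — 8–11, Ralston advances.
The agenda winner is Ralston.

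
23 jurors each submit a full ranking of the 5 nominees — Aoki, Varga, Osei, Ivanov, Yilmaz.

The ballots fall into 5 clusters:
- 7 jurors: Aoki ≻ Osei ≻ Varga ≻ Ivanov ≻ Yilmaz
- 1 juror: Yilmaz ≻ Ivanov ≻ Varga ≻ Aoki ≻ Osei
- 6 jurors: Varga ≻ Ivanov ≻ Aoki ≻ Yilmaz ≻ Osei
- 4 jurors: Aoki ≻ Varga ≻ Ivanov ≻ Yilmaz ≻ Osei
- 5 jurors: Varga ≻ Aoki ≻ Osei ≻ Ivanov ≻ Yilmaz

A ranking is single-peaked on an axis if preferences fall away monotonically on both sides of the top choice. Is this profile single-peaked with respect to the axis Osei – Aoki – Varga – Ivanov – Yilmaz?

Axis positions: Osei=1, Aoki=2, Varga=3, Ivanov=4, Yilmaz=5.
Cluster 1 (peak Aoki at position 2): ranking walks positions 2-1-3-4-5, expanding outward from the peak — single-peaked.
Cluster 2 (peak Yilmaz at position 5): ranking walks positions 5-4-3-2-1, expanding outward from the peak — single-peaked.
Cluster 3 (peak Varga at position 3): ranking walks positions 3-4-2-5-1, expanding outward from the peak — single-peaked.
Cluster 4 (peak Aoki at position 2): ranking walks positions 2-3-4-5-1, expanding outward from the peak — single-peaked.
Cluster 5 (peak Varga at position 3): ranking walks positions 3-2-1-4-5, expanding outward from the peak — single-peaked.
Every ranking is single-peaked on this axis.

yes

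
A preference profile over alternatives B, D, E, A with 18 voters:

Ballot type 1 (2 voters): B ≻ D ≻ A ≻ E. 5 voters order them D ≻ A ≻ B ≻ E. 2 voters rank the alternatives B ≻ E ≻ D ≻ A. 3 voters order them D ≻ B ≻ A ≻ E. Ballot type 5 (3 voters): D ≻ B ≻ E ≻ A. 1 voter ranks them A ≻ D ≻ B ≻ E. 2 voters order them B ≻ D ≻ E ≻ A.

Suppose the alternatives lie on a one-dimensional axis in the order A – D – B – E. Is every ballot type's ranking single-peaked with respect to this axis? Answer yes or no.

Axis positions: A=1, D=2, B=3, E=4.
Ballot type 1 (peak B at position 3): ranking walks positions 3-2-1-4, expanding outward from the peak — single-peaked.
Ballot type 2 (peak D at position 2): ranking walks positions 2-1-3-4, expanding outward from the peak — single-peaked.
Ballot type 3 (peak B at position 3): ranking walks positions 3-4-2-1, expanding outward from the peak — single-peaked.
Ballot type 4 (peak D at position 2): ranking walks positions 2-3-1-4, expanding outward from the peak — single-peaked.
Ballot type 5 (peak D at position 2): ranking walks positions 2-3-4-1, expanding outward from the peak — single-peaked.
Ballot type 6 (peak A at position 1): ranking walks positions 1-2-3-4, expanding outward from the peak — single-peaked.
Ballot type 7 (peak B at position 3): ranking walks positions 3-2-4-1, expanding outward from the peak — single-peaked.
Every ranking is single-peaked on this axis.

yes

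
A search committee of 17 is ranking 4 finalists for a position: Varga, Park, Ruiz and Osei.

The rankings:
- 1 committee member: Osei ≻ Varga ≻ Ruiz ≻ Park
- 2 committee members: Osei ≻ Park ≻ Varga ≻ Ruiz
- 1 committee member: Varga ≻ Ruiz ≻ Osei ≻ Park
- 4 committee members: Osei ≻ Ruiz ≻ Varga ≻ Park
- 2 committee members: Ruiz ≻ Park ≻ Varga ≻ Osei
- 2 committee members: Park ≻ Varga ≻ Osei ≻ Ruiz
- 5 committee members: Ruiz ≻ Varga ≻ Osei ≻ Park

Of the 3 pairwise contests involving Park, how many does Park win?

Park against each rival (17 committee members):
Park vs Varga: Varga, 11–6.
Park vs Ruiz: Ruiz wins 13–4.
Park vs Osei: Osei, 13–4.
Park beats no one; loses to Varga, Ruiz, Osei — 0 pairwise wins.

0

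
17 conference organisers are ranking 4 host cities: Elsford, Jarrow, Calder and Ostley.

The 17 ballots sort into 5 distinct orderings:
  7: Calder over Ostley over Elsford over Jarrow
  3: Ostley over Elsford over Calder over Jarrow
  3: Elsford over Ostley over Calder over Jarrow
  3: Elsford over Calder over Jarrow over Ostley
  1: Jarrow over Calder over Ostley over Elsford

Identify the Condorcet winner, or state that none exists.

Check each pair by majority over 17 ballots:
Elsford–Jarrow: Elsford 16–1.
Elsford–Calder: Elsford 9–8.
Elsford–Ostley: Ostley 11–6.
Jarrow vs Calder: Calder wins 16–1.
Jarrow vs Ostley: Ostley, 13–4.
Calder vs Ostley: Calder, 11–6.
No city is unbeaten: Elsford loses to Ostley; Jarrow loses to Elsford; Calder loses to Elsford; Ostley loses to Calder. In particular Elsford → Calder → Ostley → Elsford is a majority cycle — no Condorcet winner exists.

none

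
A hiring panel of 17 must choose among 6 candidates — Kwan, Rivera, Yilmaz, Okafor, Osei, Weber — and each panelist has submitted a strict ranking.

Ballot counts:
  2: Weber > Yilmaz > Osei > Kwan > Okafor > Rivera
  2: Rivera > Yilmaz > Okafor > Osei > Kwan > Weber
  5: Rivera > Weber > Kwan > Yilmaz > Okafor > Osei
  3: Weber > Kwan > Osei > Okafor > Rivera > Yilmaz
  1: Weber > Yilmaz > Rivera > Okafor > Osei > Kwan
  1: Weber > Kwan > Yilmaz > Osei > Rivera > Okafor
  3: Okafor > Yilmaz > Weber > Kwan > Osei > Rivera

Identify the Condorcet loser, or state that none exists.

Head-to-head results (17 committee members):
Kwan vs Rivera: Kwan is ranked higher on 2+3+1+3 = 9 ballots, Rivera on 8. Kwan wins 9–8.
Kwan vs Yilmaz: Kwan is ranked higher on 5+3+1 = 9 ballots, Yilmaz on 8. Kwan wins 9–8.
Kwan vs Okafor: 11 to 6, Kwan.
Kwan vs Osei: Kwan wins 12–5.
Kwan–Weber: Weber 15–2.
Rivera vs Yilmaz: Rivera wins 10–7.
Rivera–Okafor: Rivera 9–8.
Rivera vs Osei: 2+5+1 = 8 for Rivera, 9 for Osei — Osei by 9–8.
Rivera vs Weber: Weber, 10–7.
Yilmaz vs Okafor: 11 to 6, Yilmaz.
Yilmaz vs Osei: Yilmaz preferred on 2+2+5+1+1+3 = 14 ballots; Yilmaz wins 14–3.
Yilmaz vs Weber: Weber wins 12–5.
Okafor–Osei: Okafor 11–6.
Okafor vs Weber: Weber wins 12–5.
Osei vs Weber: Weber, 15–2.
Each candidate has at least one pairwise win (Kwan beats Rivera; Rivera beats Yilmaz; Yilmaz beats Okafor; Okafor beats Osei; Osei beats Rivera; Weber beats Kwan) — no Condorcet loser.

none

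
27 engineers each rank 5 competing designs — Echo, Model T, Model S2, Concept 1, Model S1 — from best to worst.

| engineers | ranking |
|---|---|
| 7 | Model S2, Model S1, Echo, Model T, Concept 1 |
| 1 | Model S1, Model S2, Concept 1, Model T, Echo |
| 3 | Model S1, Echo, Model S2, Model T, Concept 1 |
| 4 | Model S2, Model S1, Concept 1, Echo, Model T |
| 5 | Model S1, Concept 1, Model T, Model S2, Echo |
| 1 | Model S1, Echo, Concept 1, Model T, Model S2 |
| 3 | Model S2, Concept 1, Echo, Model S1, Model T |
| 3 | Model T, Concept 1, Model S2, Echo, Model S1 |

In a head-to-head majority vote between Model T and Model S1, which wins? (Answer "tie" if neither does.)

Model S1

Ballots ranking Model T above Model S1: 3.
Ballots ranking Model S1 above Model T: 27 − 3 = 24.
Model S1 wins the head-to-head 24–3.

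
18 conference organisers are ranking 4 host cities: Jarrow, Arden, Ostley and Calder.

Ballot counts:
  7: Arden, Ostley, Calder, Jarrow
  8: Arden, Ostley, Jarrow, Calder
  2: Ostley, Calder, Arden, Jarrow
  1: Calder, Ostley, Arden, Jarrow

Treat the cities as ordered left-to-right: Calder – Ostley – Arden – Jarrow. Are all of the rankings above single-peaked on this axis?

yes

Axis positions: Calder=1, Ostley=2, Arden=3, Jarrow=4.
Ballot type 1 (peak Arden at position 3): ranking walks positions 3-2-1-4, expanding outward from the peak — single-peaked.
Ballot type 2 (peak Arden at position 3): ranking walks positions 3-2-4-1, expanding outward from the peak — single-peaked.
Ballot type 3 (peak Ostley at position 2): ranking walks positions 2-1-3-4, expanding outward from the peak — single-peaked.
Ballot type 4 (peak Calder at position 1): ranking walks positions 1-2-3-4, expanding outward from the peak — single-peaked.
Every ranking is single-peaked on this axis.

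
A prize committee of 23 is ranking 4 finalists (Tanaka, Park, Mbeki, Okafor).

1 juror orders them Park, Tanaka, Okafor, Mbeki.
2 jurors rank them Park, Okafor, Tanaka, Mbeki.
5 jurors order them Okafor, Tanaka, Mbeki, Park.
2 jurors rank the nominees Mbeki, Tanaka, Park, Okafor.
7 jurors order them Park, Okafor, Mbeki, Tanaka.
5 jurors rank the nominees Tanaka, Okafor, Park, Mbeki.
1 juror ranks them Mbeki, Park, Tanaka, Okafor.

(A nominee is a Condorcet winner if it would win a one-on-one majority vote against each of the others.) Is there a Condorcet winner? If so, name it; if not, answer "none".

none

Head-to-head results (23 jurors):
Tanaka vs Park: Tanaka is ranked higher on 5+2+5 = 12 ballots, Park on 11. Tanaka wins 12–11.
Tanaka vs Mbeki: Tanaka is ranked higher on 1+2+5+5 = 13 ballots, Mbeki on 10. Tanaka wins 13–10.
Tanaka vs Okafor: 9 to 14, Okafor.
Park vs Mbeki: Park preferred on 1+2+7+5 = 15 ballots; Park wins 15–8.
Park vs Okafor: 13 to 10, Park.
Mbeki vs Okafor: 2+1 = 3 for Mbeki, 20 for Okafor — Okafor by 20–3.
No nominee is unbeaten: Tanaka loses to Okafor; Park loses to Tanaka; Mbeki loses to Tanaka; Okafor loses to Park. In particular Tanaka beats Park beats Okafor beats Tanaka is a majority cycle — no Condorcet winner exists.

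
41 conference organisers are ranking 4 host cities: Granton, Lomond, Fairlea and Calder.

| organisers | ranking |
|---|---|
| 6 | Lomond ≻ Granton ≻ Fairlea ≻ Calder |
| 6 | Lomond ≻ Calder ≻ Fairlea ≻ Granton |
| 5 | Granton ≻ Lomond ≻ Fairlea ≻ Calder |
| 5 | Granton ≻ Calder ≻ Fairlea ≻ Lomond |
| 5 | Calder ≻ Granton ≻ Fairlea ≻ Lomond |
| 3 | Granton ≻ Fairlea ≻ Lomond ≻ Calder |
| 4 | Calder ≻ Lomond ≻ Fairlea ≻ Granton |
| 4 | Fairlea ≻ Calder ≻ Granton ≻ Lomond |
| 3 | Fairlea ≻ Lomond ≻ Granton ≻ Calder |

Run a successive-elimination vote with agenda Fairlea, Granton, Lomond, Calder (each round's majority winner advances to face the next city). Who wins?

Granton

Round 1: Fairlea vs Granton — 17–24, Granton advances.
Round 2: Granton vs Lomond — 22–19, Granton advances.
Round 3: Granton vs Calder — 22–19, Granton advances.
Granton survives the agenda.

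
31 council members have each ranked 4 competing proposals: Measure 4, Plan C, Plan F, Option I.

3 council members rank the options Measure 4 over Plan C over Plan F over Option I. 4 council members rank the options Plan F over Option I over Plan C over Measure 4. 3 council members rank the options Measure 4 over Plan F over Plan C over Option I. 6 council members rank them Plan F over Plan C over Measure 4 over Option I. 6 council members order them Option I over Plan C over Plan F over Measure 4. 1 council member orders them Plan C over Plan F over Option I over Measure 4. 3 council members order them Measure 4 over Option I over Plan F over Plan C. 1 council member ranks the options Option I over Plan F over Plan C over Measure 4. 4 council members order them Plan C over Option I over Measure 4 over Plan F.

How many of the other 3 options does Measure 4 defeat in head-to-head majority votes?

0

Measure 4 against each rival (31 council members):
Measure 4–Plan C: Plan C 22–9.
Measure 4 vs Plan F: Plan F wins 18–13.
Measure 4 vs Option I: Option I, 16–15.
Measure 4 beats no one; loses to Plan C, Plan F, Option I — 0 pairwise wins.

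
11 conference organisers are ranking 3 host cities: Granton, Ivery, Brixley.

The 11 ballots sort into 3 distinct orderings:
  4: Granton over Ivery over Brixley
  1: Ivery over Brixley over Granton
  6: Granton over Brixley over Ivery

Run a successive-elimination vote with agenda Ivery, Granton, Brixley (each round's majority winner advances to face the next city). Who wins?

Granton

Round 1: Ivery vs Granton — 1–10, Granton advances.
Round 2: Granton vs Brixley — 10–1, Granton advances.
The agenda winner is Granton.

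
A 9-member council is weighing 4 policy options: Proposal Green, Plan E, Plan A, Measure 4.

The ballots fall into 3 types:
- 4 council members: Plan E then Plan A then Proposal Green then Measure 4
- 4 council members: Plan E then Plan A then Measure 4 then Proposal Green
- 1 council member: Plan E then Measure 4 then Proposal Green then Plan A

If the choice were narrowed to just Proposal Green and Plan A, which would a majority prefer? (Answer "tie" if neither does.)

Ballots ranking Proposal Green above Plan A: 1.
Ballots ranking Plan A above Proposal Green: 9 − 1 = 8.
Plan A wins the head-to-head 8–1.

Plan A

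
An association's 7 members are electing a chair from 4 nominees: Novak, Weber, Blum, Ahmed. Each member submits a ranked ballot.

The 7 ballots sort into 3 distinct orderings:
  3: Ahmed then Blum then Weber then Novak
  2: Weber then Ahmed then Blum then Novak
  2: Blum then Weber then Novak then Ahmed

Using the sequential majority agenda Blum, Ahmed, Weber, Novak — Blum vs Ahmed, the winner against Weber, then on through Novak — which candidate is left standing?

Round 1: Blum vs Ahmed — 2–5, Ahmed advances.
Round 2: Ahmed vs Weber — 3–4, Weber advances.
Round 3: Weber vs Novak — 7–0, Weber advances.
Weber survives the agenda.

Weber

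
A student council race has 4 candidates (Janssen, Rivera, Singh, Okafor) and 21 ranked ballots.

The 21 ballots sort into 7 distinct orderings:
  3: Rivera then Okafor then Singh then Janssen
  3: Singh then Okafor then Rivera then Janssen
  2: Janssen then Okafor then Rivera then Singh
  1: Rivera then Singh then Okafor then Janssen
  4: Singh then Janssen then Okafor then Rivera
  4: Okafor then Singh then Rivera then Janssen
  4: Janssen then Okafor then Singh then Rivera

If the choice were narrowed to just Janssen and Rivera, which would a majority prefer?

Ballots ranking Janssen above Rivera: 2 + 4 + 4 = 10.
Ballots ranking Rivera above Janssen: 21 − 10 = 11.
Rivera wins the head-to-head 11–10.

Rivera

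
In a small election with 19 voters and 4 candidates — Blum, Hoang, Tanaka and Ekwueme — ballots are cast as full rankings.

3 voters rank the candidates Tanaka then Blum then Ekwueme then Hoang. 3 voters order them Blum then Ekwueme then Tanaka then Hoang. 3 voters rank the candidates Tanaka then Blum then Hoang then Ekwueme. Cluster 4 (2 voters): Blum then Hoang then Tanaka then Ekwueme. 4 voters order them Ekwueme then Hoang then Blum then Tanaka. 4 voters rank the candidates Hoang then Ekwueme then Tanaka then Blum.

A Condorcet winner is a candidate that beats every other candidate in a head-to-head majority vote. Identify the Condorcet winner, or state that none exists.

Head-to-head results (19 voters):
Blum vs Hoang: Blum is ranked higher on 3+3+3+2 = 11 ballots, Hoang on 8. Blum wins 11–8.
Blum vs Tanaka: 3+2+4 = 9 for Blum, 10 for Tanaka — Tanaka by 10–9.
Blum vs Ekwueme: Blum is ranked higher on 3+3+3+2 = 11 ballots, Ekwueme on 8. Blum wins 11–8.
Hoang vs Tanaka: 10 to 9, Hoang.
Hoang vs Ekwueme: 9 to 10, Ekwueme.
Tanaka vs Ekwueme: 3+3+2 = 8 for Tanaka, 11 for Ekwueme — Ekwueme by 11–8.
No candidate is unbeaten: Blum loses to Tanaka; Hoang loses to Blum; Tanaka loses to Hoang; Ekwueme loses to Blum. In particular Blum beats Hoang beats Tanaka beats Blum is a majority cycle — no Condorcet winner exists.

none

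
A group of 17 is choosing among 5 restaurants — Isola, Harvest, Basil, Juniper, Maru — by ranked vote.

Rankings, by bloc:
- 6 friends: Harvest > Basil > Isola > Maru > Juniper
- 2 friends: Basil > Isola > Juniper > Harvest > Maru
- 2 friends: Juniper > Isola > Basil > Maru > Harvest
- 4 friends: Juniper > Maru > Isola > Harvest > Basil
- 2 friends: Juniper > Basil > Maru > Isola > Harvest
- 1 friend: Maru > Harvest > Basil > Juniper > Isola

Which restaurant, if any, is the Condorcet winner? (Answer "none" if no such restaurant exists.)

none

Pairwise majorities:
Isola–Harvest: Isola 10–7.
Isola–Basil: Basil 11–6.
Isola vs Juniper: Juniper wins 9–8.
Isola vs Maru: Isola preferred on 6+2+2 = 10 ballots; Isola wins 10–7.
Harvest vs Basil: Harvest, 11–6.
Harvest vs Juniper: Harvest preferred on 6+1 = 7 ballots; Juniper wins 10–7.
Harvest vs Maru: Maru, 9–8.
Basil vs Juniper: Basil wins 9–8.
Basil–Maru: Basil 12–5.
Juniper–Maru: Juniper 10–7.
No restaurant is unbeaten: Isola loses to Basil; Harvest loses to Isola; Basil loses to Harvest; Juniper loses to Basil; Maru loses to Isola. In particular Isola beats Harvest beats Basil beats Isola is a majority cycle — no Condorcet winner exists.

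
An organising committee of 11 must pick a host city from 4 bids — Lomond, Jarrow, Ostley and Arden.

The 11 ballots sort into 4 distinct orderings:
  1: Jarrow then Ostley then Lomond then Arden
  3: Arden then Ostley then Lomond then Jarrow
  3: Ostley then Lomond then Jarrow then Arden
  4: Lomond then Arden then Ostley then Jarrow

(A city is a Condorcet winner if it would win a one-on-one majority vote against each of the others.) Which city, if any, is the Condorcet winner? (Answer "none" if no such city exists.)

none

Head-to-head results (11 organisers):
Lomond vs Jarrow: Lomond wins 10–1.
Lomond–Ostley: Ostley 7–4.
Lomond vs Arden: Lomond wins 8–3.
Jarrow vs Ostley: Ostley, 10–1.
Jarrow vs Arden: Arden wins 7–4.
Ostley vs Arden: Arden, 7–4.
Each city drops at least one matchup (Lomond loses to Ostley; Jarrow loses to Lomond; Ostley loses to Arden; Arden loses to Lomond); the cycle Lomond → Arden → Ostley → Lomond rules out a Condorcet winner.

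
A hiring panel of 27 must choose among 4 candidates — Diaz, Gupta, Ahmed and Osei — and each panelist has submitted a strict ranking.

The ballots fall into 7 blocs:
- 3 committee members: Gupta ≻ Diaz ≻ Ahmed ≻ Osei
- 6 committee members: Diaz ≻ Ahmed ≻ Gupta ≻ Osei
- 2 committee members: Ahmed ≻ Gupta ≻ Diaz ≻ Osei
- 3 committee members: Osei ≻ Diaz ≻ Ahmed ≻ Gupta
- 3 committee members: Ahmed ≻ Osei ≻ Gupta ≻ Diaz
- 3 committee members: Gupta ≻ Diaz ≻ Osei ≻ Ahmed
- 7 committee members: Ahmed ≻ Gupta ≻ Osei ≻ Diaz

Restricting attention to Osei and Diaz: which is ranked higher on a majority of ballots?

Ballots ranking Osei above Diaz: 3 + 3 + 7 = 13.
Ballots ranking Diaz above Osei: 27 − 13 = 14.
Diaz wins the head-to-head 14–13.

Diaz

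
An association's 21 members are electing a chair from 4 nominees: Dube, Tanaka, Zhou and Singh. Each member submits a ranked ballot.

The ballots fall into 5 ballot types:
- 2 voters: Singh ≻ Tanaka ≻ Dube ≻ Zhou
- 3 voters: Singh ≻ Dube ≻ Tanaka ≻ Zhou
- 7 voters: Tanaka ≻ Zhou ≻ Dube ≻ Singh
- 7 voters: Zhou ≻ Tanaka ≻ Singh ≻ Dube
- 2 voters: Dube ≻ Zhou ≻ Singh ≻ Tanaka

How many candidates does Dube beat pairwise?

Dube against each rival (21 voters):
Dube–Tanaka: Tanaka 16–5.
Dube vs Zhou: Dube is ranked higher on 2+3+2 = 7 ballots, Zhou on 14. Zhou wins 14–7.
Dube–Singh: Singh 12–9.
Dube beats no one; loses to Tanaka, Zhou, Singh — 0 pairwise wins.

0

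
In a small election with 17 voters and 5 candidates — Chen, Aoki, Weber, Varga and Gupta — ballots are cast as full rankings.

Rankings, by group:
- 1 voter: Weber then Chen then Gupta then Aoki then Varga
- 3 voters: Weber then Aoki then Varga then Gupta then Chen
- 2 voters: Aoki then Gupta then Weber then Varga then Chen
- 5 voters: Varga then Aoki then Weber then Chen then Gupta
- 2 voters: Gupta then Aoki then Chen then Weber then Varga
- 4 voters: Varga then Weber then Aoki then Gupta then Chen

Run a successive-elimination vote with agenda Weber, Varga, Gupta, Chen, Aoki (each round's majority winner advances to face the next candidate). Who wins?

Round 1: Weber vs Varga — 8–9, Varga advances.
Round 2: Varga vs Gupta — 12–5, Varga advances.
Round 3: Varga vs Chen — 14–3, Varga advances.
Round 4: Varga vs Aoki — 9–8, Varga advances.
The agenda winner is Varga.

Varga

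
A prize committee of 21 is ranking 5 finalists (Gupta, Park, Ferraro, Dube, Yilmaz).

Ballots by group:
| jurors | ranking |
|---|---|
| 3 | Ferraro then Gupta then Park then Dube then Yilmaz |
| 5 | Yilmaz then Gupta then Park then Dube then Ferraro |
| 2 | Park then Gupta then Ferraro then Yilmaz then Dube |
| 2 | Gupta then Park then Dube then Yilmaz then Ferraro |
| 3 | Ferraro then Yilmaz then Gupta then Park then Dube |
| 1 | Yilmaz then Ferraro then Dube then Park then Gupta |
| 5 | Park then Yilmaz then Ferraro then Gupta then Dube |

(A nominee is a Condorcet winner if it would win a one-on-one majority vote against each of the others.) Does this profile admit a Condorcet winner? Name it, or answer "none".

none

Head-to-head results (21 jurors):
Gupta–Park: Gupta 13–8.
Gupta vs Ferraro: 9 to 12, Ferraro.
Gupta vs Dube: 20 to 1, Gupta.
Gupta vs Yilmaz: Yilmaz wins 14–7.
Park vs Ferraro: Park, 14–7.
Park vs Dube: Park, 20–1.
Park vs Yilmaz: Park is ranked higher on 3+2+2+5 = 12 ballots, Yilmaz on 9. Park wins 12–9.
Ferraro vs Dube: Ferraro, 14–7.
Ferraro vs Yilmaz: Yilmaz, 13–8.
Dube vs Yilmaz: Dube is ranked higher on 3+2 = 5 ballots, Yilmaz on 16. Yilmaz wins 16–5.
No nominee is unbeaten: Gupta loses to Ferraro; Park loses to Gupta; Ferraro loses to Park; Dube loses to Gupta; Yilmaz loses to Park. In particular Gupta beats Park beats Ferraro beats Gupta is a majority cycle — no Condorcet winner exists.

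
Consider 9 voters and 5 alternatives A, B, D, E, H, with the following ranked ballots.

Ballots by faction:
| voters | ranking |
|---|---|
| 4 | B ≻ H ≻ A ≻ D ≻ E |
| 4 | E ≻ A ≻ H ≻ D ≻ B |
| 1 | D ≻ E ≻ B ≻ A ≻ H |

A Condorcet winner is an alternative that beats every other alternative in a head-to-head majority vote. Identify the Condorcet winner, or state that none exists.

Check each pair by majority over 9 ballots:
A vs B: A preferred on 4 ballots; B wins 5–4.
A vs D: A preferred on 4+4 = 8 ballots; A wins 8–1.
A vs E: A is ranked higher on 4 ballots, E on 5. E wins 5–4.
A vs H: A is ranked higher on 4+1 = 5 ballots, H on 4. A wins 5–4.
B vs D: B is ranked higher on 4 ballots, D on 5. D wins 5–4.
B vs E: B preferred on 4 ballots; E wins 5–4.
B vs H: 5 to 4, B.
D vs E: 4+1 = 5 for D, 4 for E — D by 5–4.
D vs H: D is ranked higher on 1 ballot, H on 8. H wins 8–1.
E vs H: 4+1 = 5 for E, 4 for H — E by 5–4.
No alternative is unbeaten: A loses to B; B loses to D; D loses to A; E loses to D; H loses to A. In particular A → D → B → A is a majority cycle — no Condorcet winner exists.

none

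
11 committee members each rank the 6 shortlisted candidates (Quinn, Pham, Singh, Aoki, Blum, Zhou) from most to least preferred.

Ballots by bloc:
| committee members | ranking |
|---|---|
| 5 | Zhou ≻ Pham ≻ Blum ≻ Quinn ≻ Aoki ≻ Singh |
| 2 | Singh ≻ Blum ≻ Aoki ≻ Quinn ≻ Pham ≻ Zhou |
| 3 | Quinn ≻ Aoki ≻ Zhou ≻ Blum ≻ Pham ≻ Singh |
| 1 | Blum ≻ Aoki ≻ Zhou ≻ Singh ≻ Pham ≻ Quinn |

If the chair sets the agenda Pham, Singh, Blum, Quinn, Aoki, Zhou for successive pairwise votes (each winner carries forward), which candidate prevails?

Round 1: Pham vs Singh — 8–3, Pham advances.
Round 2: Pham vs Blum — 5–6, Blum advances.
Round 3: Blum vs Quinn — 8–3, Blum advances.
Round 4: Blum vs Aoki — 8–3, Blum advances.
Round 5: Blum vs Zhou — 3–8, Zhou advances.
The agenda winner is Zhou.

Zhou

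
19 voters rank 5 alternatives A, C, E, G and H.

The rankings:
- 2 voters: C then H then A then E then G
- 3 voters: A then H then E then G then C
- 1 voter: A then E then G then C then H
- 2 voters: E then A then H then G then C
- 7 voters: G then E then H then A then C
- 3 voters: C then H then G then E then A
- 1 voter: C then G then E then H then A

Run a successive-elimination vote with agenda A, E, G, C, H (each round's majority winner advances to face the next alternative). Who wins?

Round 1: A vs E — 6–13, E advances.
Round 2: E vs G — 8–11, G advances.
Round 3: G vs C — 13–6, G advances.
Round 4: G vs H — 9–10, H advances.
The agenda winner is H.

H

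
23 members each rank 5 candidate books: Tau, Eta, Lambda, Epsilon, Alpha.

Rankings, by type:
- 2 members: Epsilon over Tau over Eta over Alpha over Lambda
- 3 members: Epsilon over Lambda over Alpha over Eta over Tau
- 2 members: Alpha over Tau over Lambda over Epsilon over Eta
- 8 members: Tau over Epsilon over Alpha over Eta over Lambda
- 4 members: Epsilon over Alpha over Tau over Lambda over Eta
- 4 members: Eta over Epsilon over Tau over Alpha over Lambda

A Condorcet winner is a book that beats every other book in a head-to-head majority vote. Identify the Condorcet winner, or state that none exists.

Epsilon

Head-to-head results (23 members):
Tau vs Eta: 2+2+8+4 = 16 for Tau, 7 for Eta — Tau by 16–7.
Tau vs Lambda: Tau is ranked higher on 2+2+8+4+4 = 20 ballots, Lambda on 3. Tau wins 20–3.
Tau vs Epsilon: Tau is ranked higher on 2+8 = 10 ballots, Epsilon on 13. Epsilon wins 13–10.
Tau vs Alpha: 2+8+4 = 14 for Tau, 9 for Alpha — Tau by 14–9.
Eta vs Lambda: 14 to 9, Eta.
Eta vs Epsilon: Eta preferred on 4 ballots; Epsilon wins 19–4.
Eta vs Alpha: Eta preferred on 2+4 = 6 ballots; Alpha wins 17–6.
Lambda vs Epsilon: 2 to 21, Epsilon.
Lambda vs Alpha: 3 to 20, Alpha.
Epsilon vs Alpha: Epsilon preferred on 2+3+8+4+4 = 21 ballots; Epsilon wins 21–2.
Epsilon beats each of Tau, Eta, Lambda, Alpha — Epsilon is the Condorcet winner.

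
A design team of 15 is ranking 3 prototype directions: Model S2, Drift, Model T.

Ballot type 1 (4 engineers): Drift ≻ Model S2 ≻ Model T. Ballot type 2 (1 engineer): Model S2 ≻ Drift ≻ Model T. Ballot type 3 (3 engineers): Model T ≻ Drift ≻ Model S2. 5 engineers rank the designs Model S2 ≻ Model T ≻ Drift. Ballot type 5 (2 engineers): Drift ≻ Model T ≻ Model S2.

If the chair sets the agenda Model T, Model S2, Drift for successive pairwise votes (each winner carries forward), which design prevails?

Round 1: Model T vs Model S2 — 5–10, Model S2 advances.
Round 2: Model S2 vs Drift — 6–9, Drift advances.
The agenda winner is Drift.

Drift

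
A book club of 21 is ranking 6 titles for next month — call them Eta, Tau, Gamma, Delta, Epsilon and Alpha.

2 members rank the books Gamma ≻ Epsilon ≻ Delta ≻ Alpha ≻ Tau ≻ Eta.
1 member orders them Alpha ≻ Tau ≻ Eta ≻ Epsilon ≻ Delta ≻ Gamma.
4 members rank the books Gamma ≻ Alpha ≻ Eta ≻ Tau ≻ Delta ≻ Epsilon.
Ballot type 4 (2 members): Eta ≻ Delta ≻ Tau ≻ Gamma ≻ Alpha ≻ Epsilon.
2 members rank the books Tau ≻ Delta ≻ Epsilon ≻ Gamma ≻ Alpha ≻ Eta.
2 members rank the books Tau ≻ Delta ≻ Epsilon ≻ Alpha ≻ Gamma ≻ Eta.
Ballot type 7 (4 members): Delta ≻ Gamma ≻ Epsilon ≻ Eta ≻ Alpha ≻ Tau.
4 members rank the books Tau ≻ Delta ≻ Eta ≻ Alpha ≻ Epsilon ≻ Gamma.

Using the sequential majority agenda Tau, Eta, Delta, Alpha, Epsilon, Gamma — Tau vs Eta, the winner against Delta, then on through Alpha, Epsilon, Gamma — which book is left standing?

Gamma

Round 1: Tau vs Eta — 11–10, Tau advances.
Round 2: Tau vs Delta — 13–8, Tau advances.
Round 3: Tau vs Alpha — 10–11, Alpha advances.
Round 4: Alpha vs Epsilon — 11–10, Alpha advances.
Round 5: Alpha vs Gamma — 7–14, Gamma advances.
The agenda winner is Gamma.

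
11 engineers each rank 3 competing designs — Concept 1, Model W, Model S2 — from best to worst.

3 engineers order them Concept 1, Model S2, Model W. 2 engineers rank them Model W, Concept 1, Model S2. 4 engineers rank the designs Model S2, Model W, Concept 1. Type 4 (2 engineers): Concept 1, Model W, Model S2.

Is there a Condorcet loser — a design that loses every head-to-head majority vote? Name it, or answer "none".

none

Head-to-head results (11 engineers):
Concept 1–Model W: Model W 6–5.
Concept 1 vs Model S2: 3+2+2 = 7 for Concept 1, 4 for Model S2 — Concept 1 by 7–4.
Model W vs Model S2: 2+2 = 4 for Model W, 7 for Model S2 — Model S2 by 7–4.
Every design wins at least one matchup (Concept 1 beats Model S2; Model W beats Concept 1; Model S2 beats Model W), so there is no Condorcet loser.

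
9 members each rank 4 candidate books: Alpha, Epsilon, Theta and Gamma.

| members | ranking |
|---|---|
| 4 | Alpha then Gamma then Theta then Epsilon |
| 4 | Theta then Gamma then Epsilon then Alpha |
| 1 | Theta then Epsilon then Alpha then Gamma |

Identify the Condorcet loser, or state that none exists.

none

Head-to-head results (9 members):
Alpha vs Epsilon: Alpha is ranked higher on 4 ballots, Epsilon on 5. Epsilon wins 5–4.
Alpha vs Theta: 4 to 5, Theta.
Alpha vs Gamma: 4+1 = 5 for Alpha, 4 for Gamma — Alpha by 5–4.
Epsilon vs Theta: 0 for Epsilon, 9 for Theta — Theta by 9–0.
Epsilon vs Gamma: Gamma, 8–1.
Theta–Gamma: Theta 5–4.
Every book wins at least one matchup (Alpha beats Gamma; Epsilon beats Alpha; Theta beats Alpha; Gamma beats Epsilon), so there is no Condorcet loser.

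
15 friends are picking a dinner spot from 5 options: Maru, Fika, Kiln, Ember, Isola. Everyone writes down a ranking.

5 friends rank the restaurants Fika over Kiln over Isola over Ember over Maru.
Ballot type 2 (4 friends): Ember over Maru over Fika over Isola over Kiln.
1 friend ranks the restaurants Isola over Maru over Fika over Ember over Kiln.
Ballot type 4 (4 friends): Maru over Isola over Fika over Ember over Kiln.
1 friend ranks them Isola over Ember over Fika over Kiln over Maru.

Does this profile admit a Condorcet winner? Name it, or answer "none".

Check each pair by majority over 15 ballots:
Maru–Fika: Maru 9–6.
Maru vs Kiln: Maru preferred on 4+1+4 = 9 ballots; Maru wins 9–6.
Maru–Ember: Ember 10–5.
Maru vs Isola: Maru wins 8–7.
Fika vs Kiln: 5+4+1+4+1 = 15 for Fika, 0 for Kiln — Fika by 15–0.
Fika vs Ember: Fika wins 10–5.
Fika vs Isola: 5+4 = 9 for Fika, 6 for Isola — Fika by 9–6.
Kiln vs Ember: Ember, 10–5.
Kiln vs Isola: Kiln preferred on 5 ballots; Isola wins 10–5.
Ember vs Isola: Isola, 11–4.
No restaurant is unbeaten: Maru loses to Ember; Fika loses to Maru; Kiln loses to Maru; Ember loses to Fika; Isola loses to Maru. In particular Maru > Fika > Ember > Maru is a majority cycle — no Condorcet winner exists.

none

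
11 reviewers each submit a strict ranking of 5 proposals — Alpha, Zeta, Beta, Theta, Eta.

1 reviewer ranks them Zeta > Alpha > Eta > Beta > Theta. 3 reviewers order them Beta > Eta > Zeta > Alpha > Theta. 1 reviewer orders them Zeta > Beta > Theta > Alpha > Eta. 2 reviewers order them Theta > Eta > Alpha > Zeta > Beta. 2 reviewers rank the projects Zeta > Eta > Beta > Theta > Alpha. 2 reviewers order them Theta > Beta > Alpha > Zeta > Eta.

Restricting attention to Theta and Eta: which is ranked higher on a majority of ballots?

Eta

Ballots ranking Theta above Eta: 1 + 2 + 2 = 5.
Ballots ranking Eta above Theta: 11 − 5 = 6.
Eta wins the head-to-head 6–5.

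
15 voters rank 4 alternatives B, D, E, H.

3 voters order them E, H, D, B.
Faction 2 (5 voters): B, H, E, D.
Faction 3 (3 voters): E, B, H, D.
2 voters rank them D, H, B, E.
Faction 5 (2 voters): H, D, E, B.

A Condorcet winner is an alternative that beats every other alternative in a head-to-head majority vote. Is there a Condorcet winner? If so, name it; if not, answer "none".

Check each pair by majority over 15 ballots:
B vs D: B, 8–7.
B vs E: B is ranked higher on 5+2 = 7 ballots, E on 8. E wins 8–7.
B vs H: B, 8–7.
D vs E: D is ranked higher on 2+2 = 4 ballots, E on 11. E wins 11–4.
D vs H: H, 13–2.
E vs H: 3+3 = 6 for E, 9 for H — H by 9–6.
No alternative is unbeaten: B loses to E; D loses to B; E loses to H; H loses to B. In particular B beats H beats E beats B is a majority cycle — no Condorcet winner exists.

none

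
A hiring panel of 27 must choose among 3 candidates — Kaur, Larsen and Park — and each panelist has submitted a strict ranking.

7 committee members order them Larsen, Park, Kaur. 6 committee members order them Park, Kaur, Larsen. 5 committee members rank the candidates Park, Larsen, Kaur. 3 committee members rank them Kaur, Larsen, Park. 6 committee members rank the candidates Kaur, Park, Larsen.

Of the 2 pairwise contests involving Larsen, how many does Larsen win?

Larsen against each rival (27 committee members):
Larsen vs Kaur: 12 to 15, Kaur.
Larsen–Park: Park 17–10.
Larsen beats no one; loses to Kaur, Park — 0 pairwise wins.

0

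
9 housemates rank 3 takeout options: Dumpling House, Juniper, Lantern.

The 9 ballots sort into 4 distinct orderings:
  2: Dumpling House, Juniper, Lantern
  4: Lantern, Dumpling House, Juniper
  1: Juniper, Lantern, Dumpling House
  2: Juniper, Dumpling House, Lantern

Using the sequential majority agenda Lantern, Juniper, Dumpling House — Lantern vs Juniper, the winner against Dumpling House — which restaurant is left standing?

Round 1: Lantern vs Juniper — 4–5, Juniper advances.
Round 2: Juniper vs Dumpling House — 3–6, Dumpling House advances.
Dumpling House survives the agenda.

Dumpling House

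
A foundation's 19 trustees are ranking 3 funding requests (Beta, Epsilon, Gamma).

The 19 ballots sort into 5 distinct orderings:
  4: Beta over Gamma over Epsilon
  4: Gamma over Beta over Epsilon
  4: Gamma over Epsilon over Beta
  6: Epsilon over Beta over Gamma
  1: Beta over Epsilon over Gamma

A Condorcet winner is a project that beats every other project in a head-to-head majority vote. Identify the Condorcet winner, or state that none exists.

Check each pair by majority over 19 ballots:
Beta vs Epsilon: Epsilon, 10–9.
Beta vs Gamma: Beta is ranked higher on 4+6+1 = 11 ballots, Gamma on 8. Beta wins 11–8.
Epsilon vs Gamma: Epsilon preferred on 6+1 = 7 ballots; Gamma wins 12–7.
Each project drops at least one matchup (Beta loses to Epsilon; Epsilon loses to Gamma; Gamma loses to Beta); the cycle Beta beats Gamma beats Epsilon beats Beta rules out a Condorcet winner.

none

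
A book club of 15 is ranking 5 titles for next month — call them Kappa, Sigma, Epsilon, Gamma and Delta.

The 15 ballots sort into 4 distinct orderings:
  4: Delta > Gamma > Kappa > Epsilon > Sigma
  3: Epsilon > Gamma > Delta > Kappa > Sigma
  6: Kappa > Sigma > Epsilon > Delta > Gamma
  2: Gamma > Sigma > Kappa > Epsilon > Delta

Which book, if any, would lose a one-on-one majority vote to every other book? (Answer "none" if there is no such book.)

none

Pairwise majorities:
Kappa vs Sigma: 13 to 2, Kappa.
Kappa vs Epsilon: Kappa is ranked higher on 4+6+2 = 12 ballots, Epsilon on 3. Kappa wins 12–3.
Kappa vs Gamma: Gamma, 9–6.
Kappa vs Delta: 8 to 7, Kappa.
Sigma vs Epsilon: 6+2 = 8 for Sigma, 7 for Epsilon — Sigma by 8–7.
Sigma vs Gamma: Gamma, 9–6.
Sigma vs Delta: Sigma wins 8–7.
Epsilon vs Gamma: 9 to 6, Epsilon.
Epsilon vs Delta: Epsilon preferred on 3+6+2 = 11 ballots; Epsilon wins 11–4.
Gamma vs Delta: 3+2 = 5 for Gamma, 10 for Delta — Delta by 10–5.
Every book wins at least one matchup (Kappa beats Sigma; Sigma beats Epsilon; Epsilon beats Gamma; Gamma beats Kappa; Delta beats Gamma), so there is no Condorcet loser.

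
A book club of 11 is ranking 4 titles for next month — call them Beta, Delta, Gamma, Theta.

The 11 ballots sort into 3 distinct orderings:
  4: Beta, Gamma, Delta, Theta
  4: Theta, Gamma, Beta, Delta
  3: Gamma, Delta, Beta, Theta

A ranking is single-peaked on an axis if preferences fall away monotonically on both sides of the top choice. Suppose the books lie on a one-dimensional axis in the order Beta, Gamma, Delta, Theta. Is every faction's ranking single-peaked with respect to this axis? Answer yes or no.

Axis positions: Beta=1, Gamma=2, Delta=3, Theta=4.
Faction 1 (peak Beta at position 1): ranking walks positions 1-2-3-4, expanding outward from the peak — single-peaked.
Faction 2: ranking walks positions 4-2-1-3; Gamma is ranked above Delta even though Delta lies between Gamma and the peak Theta on the axis — preferences dip and rise again. Not single-peaked.
Faction 3 (peak Gamma at position 2): ranking walks positions 2-3-1-4, expanding outward from the peak — single-peaked.
Faction 2 violates single-peakedness, so the profile is not single-peaked on this axis.

no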